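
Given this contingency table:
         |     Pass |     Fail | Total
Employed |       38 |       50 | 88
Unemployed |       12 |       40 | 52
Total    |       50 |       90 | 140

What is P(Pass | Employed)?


P(Pass | Employed) = 38/(38+50) = 38/88 = 19/44

P(Pass|Employed) = 19/44 ≈ 43.18%


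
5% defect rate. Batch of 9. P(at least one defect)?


P(all good) = (19/20)^9 = 322687697779/512000000000
P(≥1 defect) = 189312302221/512000000000

P = 189312302221/512000000000 ≈ 36.98%


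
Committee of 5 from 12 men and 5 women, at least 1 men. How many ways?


Count by #men:
  1M,4W: C(12,1)×C(5,4)=60
  2M,3W: C(12,2)×C(5,3)=660
  3M,2W: C(12,3)×C(5,2)=2200
  4M,1W: C(12,4)×C(5,1)=2475
  5M,0W: C(12,5)×C(5,0)=792
Total = 6187

6187


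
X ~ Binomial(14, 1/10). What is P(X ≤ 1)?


P(X ≤ 1) = Σ P(X=i) for i=0..1
P(X=0) = 22876792454961/100000000000000
P(X=1) = 17793060798303/50000000000000
Sum = 58462914051567/100000000000000

P(X ≤ 1) = 58462914051567/100000000000000 ≈ 58.46%


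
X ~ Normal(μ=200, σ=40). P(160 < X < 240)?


z₁=(160-200)/40=-1.0, z₂=(240-200)/40=1.0
P = Φ(1.0) - Φ(-1.0) = 0.841345 - 0.158655 = 0.682690 ≈ 0.6827

P(160 < X < 240) ≈ 0.6827


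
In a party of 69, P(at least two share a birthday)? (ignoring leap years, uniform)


P(all different) = Π(365-i)/365 for i=0..68
= 0.001036
P(match) = 1 - 0.001036 = 0.998964

P ≈ 0.9990 ≈ 99.90%


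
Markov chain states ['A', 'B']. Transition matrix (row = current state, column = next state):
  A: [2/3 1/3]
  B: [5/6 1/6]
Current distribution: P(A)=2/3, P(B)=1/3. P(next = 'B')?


P(next=B) = Σᵢ P(now=i)×P(i→B)
= 2/3×1/3 + 1/3×1/6
= 2/9 + 1/18 = 5/18

P = 5/18 ≈ 0.2778


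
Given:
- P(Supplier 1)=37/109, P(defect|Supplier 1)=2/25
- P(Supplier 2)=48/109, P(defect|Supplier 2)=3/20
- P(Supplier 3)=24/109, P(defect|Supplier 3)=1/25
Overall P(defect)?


P(B) = Σ P(B|Aᵢ)×P(Aᵢ)
  2/25×37/109 = 74/2725
  3/20×48/109 = 36/545
  1/25×24/109 = 24/2725
Sum = 278/2725

P(defect) = 278/2725 ≈ 10.20%


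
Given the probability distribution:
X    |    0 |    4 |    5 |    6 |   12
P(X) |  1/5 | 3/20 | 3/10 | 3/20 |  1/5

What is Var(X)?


E[X] = 27/5
E[X²] = 441/10
Var(X) = E[X²] - (E[X])² = 441/10 - 729/25 = 747/50

Var(X) = 747/50 ≈ 14.9400


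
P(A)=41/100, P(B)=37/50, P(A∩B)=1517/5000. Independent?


P(A)×P(B) = 1517/5000
P(A∩B) = 1517/5000
Equal ✓ → Independent

Yes, independent


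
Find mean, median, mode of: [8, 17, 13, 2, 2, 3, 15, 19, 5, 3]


Sorted: [2, 2, 3, 3, 5, 8, 13, 15, 17, 19]
Mean = 87/10
Median = 13/2
Freq: {8: 1, 17: 1, 13: 1, 2: 2, 3: 2, 15: 1, 19: 1, 5: 1}
Mode: [2, 3]

Mean=87/10, Median=13/2, Mode=[2, 3]


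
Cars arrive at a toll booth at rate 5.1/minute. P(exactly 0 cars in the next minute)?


Poisson(λ=5.1): P(X=0) = e^(-λ)×λ^k/k!
= e^(-5.1) × 5.1^0 / 0!
≈ 0.006096746566 × 1 / 1 ≈ 0.006097

P(X=0) ≈ 0.006097 ≈ 0.61%


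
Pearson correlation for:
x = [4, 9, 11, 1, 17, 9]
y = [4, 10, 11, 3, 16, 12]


n=6, Σx=51, Σy=56, Σxy=610, Σx²=589, Σy²=646
r = (6×610 - 51×56)/√((6×589 - 51²)(6×646 - 56²))
= 804/√(933×740) = 804/√690420 ≈ 804/830.9152 ≈ 0.9676

r ≈ 0.9676


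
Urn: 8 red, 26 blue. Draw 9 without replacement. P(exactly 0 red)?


Hypergeometric: C(8,0)×C(26,9)/C(34,9)
= 1×3124550/52451256 = 10925/183396

P(X=0) = 10925/183396 ≈ 5.96%


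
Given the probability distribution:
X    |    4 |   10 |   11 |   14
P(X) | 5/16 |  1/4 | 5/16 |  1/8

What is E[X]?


E[X] = Σ x·P(X=x)
= (4)×(5/16) + (10)×(1/4) + (11)×(5/16) + (14)×(1/8)
= 143/16

E[X] = 143/16


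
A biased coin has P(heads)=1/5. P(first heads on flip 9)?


Geometric: P(X=9) = (1-p)^(k-1)×p = (4/5)^8×1/5 = 65536/1953125

P(X=9) = 65536/1953125 ≈ 3.36%


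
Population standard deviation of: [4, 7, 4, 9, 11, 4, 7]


Mean = 46/7
  (4-46/7)²=324/49
  (7-46/7)²=9/49
  (4-46/7)²=324/49
  (9-46/7)²=289/49
  (11-46/7)²=961/49
  (4-46/7)²=324/49
  (7-46/7)²=9/49
Σ(x-μ)² = 320/7
σ² = (320/7)/7 = 320/49

σ = √(320/49) ≈ 2.5555


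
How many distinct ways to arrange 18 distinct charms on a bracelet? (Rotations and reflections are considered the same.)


Free circular arrangements: rotations and reflections both identified.
(n-1)!/2 = 17!/2 = 355687428096000/2 = 177843714048000

177843714048000


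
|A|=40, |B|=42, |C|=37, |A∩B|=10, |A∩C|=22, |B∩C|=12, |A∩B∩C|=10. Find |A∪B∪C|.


|A∪B∪C| = 40+42+37-10-22-12+10 = 85

|A∪B∪C| = 85


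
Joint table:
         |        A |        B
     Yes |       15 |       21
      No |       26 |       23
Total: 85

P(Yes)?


P(Yes) = (15+21)/85 = 36/85

P(Yes) = 36/85 ≈ 42.35%


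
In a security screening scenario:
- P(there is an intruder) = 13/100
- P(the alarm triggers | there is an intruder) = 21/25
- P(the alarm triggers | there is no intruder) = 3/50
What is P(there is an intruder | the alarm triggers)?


Using Bayes' theorem:
P(A|B) = P(B|A)·P(A) / P(B)

P(the alarm triggers) = 21/25 × 13/100 + 3/50 × 87/100
= 273/2500 + 261/5000 = 807/5000

P(there is an intruder|the alarm triggers) = (273/2500) / (807/5000) = 182/269

P(there is an intruder|the alarm triggers) = 182/269 ≈ 67.66%


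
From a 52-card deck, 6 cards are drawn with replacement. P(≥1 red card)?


P(not a red card) = 26/52 = 1/2
P(none in 6 draws) = (1/2)^6 = 1/64
P(≥1 red card) = 1 - 1/64 = 63/64

P = 63/64 ≈ 98.44%


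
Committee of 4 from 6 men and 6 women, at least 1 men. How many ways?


Count by #men:
  1M,3W: C(6,1)×C(6,3)=120
  2M,2W: C(6,2)×C(6,2)=225
  3M,1W: C(6,3)×C(6,1)=120
  4M,0W: C(6,4)×C(6,0)=15
Total = 480

480


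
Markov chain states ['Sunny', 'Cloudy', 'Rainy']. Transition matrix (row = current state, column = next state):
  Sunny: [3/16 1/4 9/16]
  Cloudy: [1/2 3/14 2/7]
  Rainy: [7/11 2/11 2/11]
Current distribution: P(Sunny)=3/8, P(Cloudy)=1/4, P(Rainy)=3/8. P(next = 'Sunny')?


P(next=Sunny) = Σᵢ P(now=i)×P(i→Sunny)
= 3/8×3/16 + 1/4×1/2 + 3/8×7/11
= 9/128 + 1/8 + 21/88 = 611/1408

P = 611/1408 ≈ 0.4339


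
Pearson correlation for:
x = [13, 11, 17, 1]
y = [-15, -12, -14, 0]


n=4, Σx=42, Σy=-41, Σxy=-565, Σx²=580, Σy²=565
r = (4×(-565) - 42×(-41))/√((4×580 - 42²)(4×565 - (-41)²))
= -538/√(556×579) = -538/√321924 ≈ -538/567.3835 ≈ -0.9482

r ≈ -0.9482


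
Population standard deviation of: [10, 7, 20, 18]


Mean = 55/4
  (10-55/4)²=225/16
  (7-55/4)²=729/16
  (20-55/4)²=625/16
  (18-55/4)²=289/16
Σ(x-μ)² = 467/4
σ² = (467/4)/4 = 467/16

σ = √(467/16) ≈ 5.4025


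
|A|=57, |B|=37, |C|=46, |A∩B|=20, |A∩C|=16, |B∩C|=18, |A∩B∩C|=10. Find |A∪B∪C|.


|A∪B∪C| = 57+37+46-20-16-18+10 = 96

|A∪B∪C| = 96


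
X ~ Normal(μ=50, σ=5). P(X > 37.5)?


z = (37.5-50)/5 = -2.5
P(X > 37.5) = 1 - P(Z ≤ -2.5) = 1 - 0.0062 = 0.9938

P(X > 37.5) ≈ 0.9938


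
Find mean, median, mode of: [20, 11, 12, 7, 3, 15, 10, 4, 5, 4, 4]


Sorted: [3, 4, 4, 4, 5, 7, 10, 11, 12, 15, 20]
Mean = 95/11
Median = 7
Freq: {20: 1, 11: 1, 12: 1, 7: 1, 3: 1, 15: 1, 10: 1, 4: 3, 5: 1}
Mode: [4]

Mean=95/11, Median=7, Mode=4


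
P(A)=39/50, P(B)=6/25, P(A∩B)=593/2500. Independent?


P(A)×P(B) = 117/625
P(A∩B) = 593/2500
Not equal → NOT independent

No, not independent


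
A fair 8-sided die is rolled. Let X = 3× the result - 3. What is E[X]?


E[die] = (1+8)/2 = 9/2
E[X] = 3×9/2 - 3 = 21/2

E[X] = 21/2


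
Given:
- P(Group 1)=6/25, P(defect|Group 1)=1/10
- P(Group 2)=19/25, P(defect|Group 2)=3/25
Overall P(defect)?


P(B) = Σ P(B|Aᵢ)×P(Aᵢ)
  1/10×6/25 = 3/125
  3/25×19/25 = 57/625
Sum = 72/625

P(defect) = 72/625 ≈ 11.52%


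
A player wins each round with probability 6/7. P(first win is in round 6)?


Geometric: P(X=6) = (1-p)^(k-1)×p = (1/7)^5×6/7 = 6/117649

P(X=6) = 6/117649 ≈ 0.01%


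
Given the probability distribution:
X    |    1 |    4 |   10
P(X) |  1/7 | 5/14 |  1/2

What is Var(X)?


E[X] = 46/7
E[X²] = 391/7
Var(X) = E[X²] - (E[X])² = 391/7 - 2116/49 = 621/49

Var(X) = 621/49 ≈ 12.6735


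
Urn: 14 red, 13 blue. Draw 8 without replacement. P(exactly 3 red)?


Hypergeometric: C(14,3)×C(13,5)/C(27,8)
= 364×1287/2220075 = 364/1725

P(X=3) = 364/1725 ≈ 21.10%


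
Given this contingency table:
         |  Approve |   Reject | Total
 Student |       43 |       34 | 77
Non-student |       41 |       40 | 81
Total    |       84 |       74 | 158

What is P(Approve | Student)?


P(Approve | Student) = 43/(43+34) = 43/77

P(Approve|Student) = 43/77 ≈ 55.84%


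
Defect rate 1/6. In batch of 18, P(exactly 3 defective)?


Binomial: P(X=3) = C(18,3)×p^3×(1-p)^15
= 816 × 1/216 × 30517578125/470184984576 = 518798828125/2115832430592

P(X=3) = 518798828125/2115832430592 ≈ 24.52%


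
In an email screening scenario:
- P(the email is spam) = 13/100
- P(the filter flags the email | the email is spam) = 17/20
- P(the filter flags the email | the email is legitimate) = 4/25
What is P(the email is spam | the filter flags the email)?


Using Bayes' theorem:
P(A|B) = P(B|A)·P(A) / P(B)

P(the filter flags the email) = 17/20 × 13/100 + 4/25 × 87/100
= 221/2000 + 87/625 = 2497/10000

P(the email is spam|the filter flags the email) = (221/2000) / (2497/10000) = 1105/2497

P(the email is spam|the filter flags the email) = 1105/2497 ≈ 44.25%


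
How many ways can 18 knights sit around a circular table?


Circular arrangements of 18 distinct objects: fix one position to break rotational symmetry.
(n-1)! = 17! = 355687428096000

355687428096000


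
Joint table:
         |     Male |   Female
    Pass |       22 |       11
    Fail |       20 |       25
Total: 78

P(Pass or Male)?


P(Pass∨Male) = P(Pass) + P(Male) - P(Pass∧Male)
= (33 + 42 - 22)/78 = 53/78

P = 53/78 ≈ 67.95%


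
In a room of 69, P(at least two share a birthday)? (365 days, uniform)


P(all different) = Π(365-i)/365 for i=0..68
= 0.001036
P(match) = 1 - 0.001036 = 0.998964

P ≈ 0.9990 ≈ 99.90%


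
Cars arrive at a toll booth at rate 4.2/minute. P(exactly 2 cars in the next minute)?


Poisson(λ=4.2): P(X=2) = e^(-λ)×λ^k/k!
= e^(-4.2) × 4.2^2 / 2!
≈ 0.01499557682 × 17.64 / 2 ≈ 0.132261

P(X=2) ≈ 0.132261 ≈ 13.23%


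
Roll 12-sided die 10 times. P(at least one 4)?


P(no 4)^10 = (11/12)^10 = 25937424601/61917364224
P(≥1) = 1 - 25937424601/61917364224 = 35979939623/61917364224

P = 35979939623/61917364224 ≈ 58.11%


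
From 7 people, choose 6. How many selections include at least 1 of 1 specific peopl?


Complement: C(7,6) - C(6,6) = 7 - 1 = 6

6


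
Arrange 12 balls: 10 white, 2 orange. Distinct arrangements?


12!/(10!×2!) = 66

66


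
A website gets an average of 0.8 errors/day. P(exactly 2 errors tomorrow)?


Poisson(λ=0.8): P(X=2) = e^(-λ)×λ^k/k!
= e^(-0.8) × 0.8^2 / 2!
≈ 0.4493289641 × 0.64 / 2 ≈ 0.143785

P(X=2) ≈ 0.143785 ≈ 14.38%


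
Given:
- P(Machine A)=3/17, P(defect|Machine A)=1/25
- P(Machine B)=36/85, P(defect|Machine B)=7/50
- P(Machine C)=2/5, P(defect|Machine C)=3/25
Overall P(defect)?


P(B) = Σ P(B|Aᵢ)×P(Aᵢ)
  1/25×3/17 = 3/425
  7/50×36/85 = 126/2125
  3/25×2/5 = 6/125
Sum = 243/2125

P(defect) = 243/2125 ≈ 11.44%


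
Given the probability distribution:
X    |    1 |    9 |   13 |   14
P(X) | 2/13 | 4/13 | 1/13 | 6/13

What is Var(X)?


E[X] = 135/13
E[X²] = 1671/13
Var(X) = E[X²] - (E[X])² = 1671/13 - 18225/169 = 3498/169

Var(X) = 3498/169 ≈ 20.6982


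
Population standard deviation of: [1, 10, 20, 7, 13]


Mean = 51/5
  (1-51/5)²=2116/25
  (10-51/5)²=1/25
  (20-51/5)²=2401/25
  (7-51/5)²=256/25
  (13-51/5)²=196/25
Σ(x-μ)² = 994/5
σ² = (994/5)/5 = 994/25

σ = √(994/25) ≈ 6.3056


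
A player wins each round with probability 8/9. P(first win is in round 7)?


Geometric: P(X=7) = (1-p)^(k-1)×p = (1/9)^6×8/9 = 8/4782969

P(X=7) = 8/4782969 ≈ 0.00%


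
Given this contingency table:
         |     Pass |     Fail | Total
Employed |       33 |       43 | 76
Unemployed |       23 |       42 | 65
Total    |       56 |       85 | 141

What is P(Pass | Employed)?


P(Pass | Employed) = 33/(33+43) = 33/76

P(Pass|Employed) = 33/76 ≈ 43.42%


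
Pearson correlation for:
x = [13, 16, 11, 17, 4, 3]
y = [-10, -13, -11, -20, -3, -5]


n=6, Σx=64, Σy=-62, Σxy=-826, Σx²=860, Σy²=824
r = (6×(-826) - 64×(-62))/√((6×860 - 64²)(6×824 - (-62)²))
= -988/√(1064×1100) = -988/√1170400 ≈ -988/1081.8503 ≈ -0.9133

r ≈ -0.9133


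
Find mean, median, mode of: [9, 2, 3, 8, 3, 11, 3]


Sorted: [2, 3, 3, 3, 8, 9, 11]
Mean = 39/7
Median = 3
Freq: {9: 1, 2: 1, 3: 3, 8: 1, 11: 1}
Mode: [3]

Mean=39/7, Median=3, Mode=3


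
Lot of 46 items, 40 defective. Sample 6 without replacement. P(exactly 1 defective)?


Hypergeometric: C(40,1)×C(6,5)/C(46,6)
= 40×6/9366819 = 80/3122273

P(X=1) = 80/3122273 ≈ 0.00%


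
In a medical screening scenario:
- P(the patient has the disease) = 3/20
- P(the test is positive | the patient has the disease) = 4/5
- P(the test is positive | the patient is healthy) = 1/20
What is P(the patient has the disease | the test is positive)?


Using Bayes' theorem:
P(A|B) = P(B|A)·P(A) / P(B)

P(the test is positive) = 4/5 × 3/20 + 1/20 × 17/20
= 3/25 + 17/400 = 13/80

P(the patient has the disease|the test is positive) = (3/25) / (13/80) = 48/65

P(the patient has the disease|the test is positive) = 48/65 ≈ 73.85%


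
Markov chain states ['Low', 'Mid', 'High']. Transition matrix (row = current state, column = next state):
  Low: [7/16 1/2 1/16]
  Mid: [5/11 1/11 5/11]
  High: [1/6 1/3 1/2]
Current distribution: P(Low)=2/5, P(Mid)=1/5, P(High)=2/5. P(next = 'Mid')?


P(next=Mid) = Σᵢ P(now=i)×P(i→Mid)
= 2/5×1/2 + 1/5×1/11 + 2/5×1/3
= 1/5 + 1/55 + 2/15 = 58/165

P = 58/165 ≈ 0.3515


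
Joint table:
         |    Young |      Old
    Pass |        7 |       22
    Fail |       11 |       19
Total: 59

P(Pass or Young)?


P(Pass∨Young) = P(Pass) + P(Young) - P(Pass∧Young)
= (29 + 18 - 7)/59 = 40/59

P = 40/59 ≈ 67.80%


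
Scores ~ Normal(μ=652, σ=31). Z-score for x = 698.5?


z = (x - μ)/σ = (698.5 - 652)/31 = 1.5

z = 1.5


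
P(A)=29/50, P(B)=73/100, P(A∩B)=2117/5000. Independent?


P(A)×P(B) = 2117/5000
P(A∩B) = 2117/5000
Equal ✓ → Independent

Yes, independent


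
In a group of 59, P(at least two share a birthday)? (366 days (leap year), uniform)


P(all different) = Π(366-i)/366 for i=0..58
= 0.007112
P(match) = 1 - 0.007112 = 0.992888

P ≈ 0.9929 ≈ 99.29%


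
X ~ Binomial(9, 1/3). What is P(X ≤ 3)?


P(X ≤ 3) = Σ P(X=i) for i=0..3
P(X=0) = 512/19683
P(X=1) = 256/2187
P(X=2) = 512/2187
P(X=3) = 1792/6561
Sum = 12800/19683

P(X ≤ 3) = 12800/19683 ≈ 65.03%


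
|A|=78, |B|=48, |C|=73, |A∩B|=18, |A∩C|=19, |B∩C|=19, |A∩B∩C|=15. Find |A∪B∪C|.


|A∪B∪C| = 78+48+73-18-19-19+15 = 158

|A∪B∪C| = 158


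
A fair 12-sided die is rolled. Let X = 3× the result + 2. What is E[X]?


E[die] = (1+12)/2 = 13/2
E[X] = 3×13/2 + 2 = 43/2

E[X] = 43/2


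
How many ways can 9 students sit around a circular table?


Circular arrangements of 9 distinct objects: fix one position to break rotational symmetry.
(n-1)! = 8! = 40320

40320


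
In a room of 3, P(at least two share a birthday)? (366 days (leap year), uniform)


P(all different) = Π(366-i)/366 for i=0..2
= 0.991818
P(match) = 1 - 0.991818 = 0.008182

P ≈ 0.0082 ≈ 0.82%


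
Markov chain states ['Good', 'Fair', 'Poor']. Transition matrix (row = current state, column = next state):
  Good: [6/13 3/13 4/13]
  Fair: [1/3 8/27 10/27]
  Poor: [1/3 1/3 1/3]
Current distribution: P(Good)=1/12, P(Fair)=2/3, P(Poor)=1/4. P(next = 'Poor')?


P(next=Poor) = Σᵢ P(now=i)×P(i→Poor)
= 1/12×4/13 + 2/3×10/27 + 1/4×1/3
= 1/39 + 20/81 + 1/12 = 1499/4212

P = 1499/4212 ≈ 0.3559


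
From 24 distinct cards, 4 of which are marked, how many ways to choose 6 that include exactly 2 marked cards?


Choose 2 of the 4 marked cards and 4 of the other 20 cards:
C(4,2)×C(20,4) = 6×4845 = 29070

29070


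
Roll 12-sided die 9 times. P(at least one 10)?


P(no 10)^9 = (11/12)^9 = 2357947691/5159780352
P(≥1) = 1 - 2357947691/5159780352 = 2801832661/5159780352

P = 2801832661/5159780352 ≈ 54.30%


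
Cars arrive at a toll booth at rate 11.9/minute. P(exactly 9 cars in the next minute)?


Poisson(λ=11.9): P(X=9) = e^(-λ)×λ^k/k!
= e^(-11.9) × 11.9^9 / 9!
≈ 6.790404807e-06 × 4785448563.12 / 362880 ≈ 0.089548

P(X=9) ≈ 0.089548 ≈ 8.95%


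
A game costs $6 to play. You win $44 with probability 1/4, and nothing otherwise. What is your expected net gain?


E[gain] = (44-6)×1/4 + (-6)×3/4
= 19/2 - 9/2 = 5

Expected net gain = $5 ≈ $5.00


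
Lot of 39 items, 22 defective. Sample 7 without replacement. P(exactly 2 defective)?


Hypergeometric: C(22,2)×C(17,5)/C(39,7)
= 231×6188/15380937 = 196/2109

P(X=2) = 196/2109 ≈ 9.29%


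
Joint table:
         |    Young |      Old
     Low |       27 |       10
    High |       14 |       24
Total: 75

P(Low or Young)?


P(Low∨Young) = P(Low) + P(Young) - P(Low∧Young)
= (37 + 41 - 27)/75 = 51/75 = 17/25

P = 17/25 ≈ 68.00%


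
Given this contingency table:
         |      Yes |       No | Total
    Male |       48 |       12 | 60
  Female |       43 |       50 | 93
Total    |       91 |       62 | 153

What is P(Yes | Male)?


P(Yes | Male) = 48/(48+12) = 48/60 = 4/5

P(Yes|Male) = 4/5 ≈ 80.00%


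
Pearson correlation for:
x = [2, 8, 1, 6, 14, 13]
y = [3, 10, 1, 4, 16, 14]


n=6, Σx=44, Σy=48, Σxy=517, Σx²=470, Σy²=578
r = (6×517 - 44×48)/√((6×470 - 44²)(6×578 - 48²))
= 990/√(884×1164) = 990/√1028976 ≈ 990/1014.3845 ≈ 0.9760

r ≈ 0.9760


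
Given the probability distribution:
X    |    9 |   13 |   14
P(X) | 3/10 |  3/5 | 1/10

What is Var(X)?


E[X] = 119/10
E[X²] = 1453/10
Var(X) = E[X²] - (E[X])² = 1453/10 - 14161/100 = 369/100

Var(X) = 369/100 ≈ 3.6900


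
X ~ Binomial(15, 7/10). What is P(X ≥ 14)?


P(X ≥ 14) = Σ P(X=i) for i=14..15
P(X=14) = 6104007655641/200000000000000
P(X=15) = 4747561509943/1000000000000000
Sum = 8816899947037/250000000000000

P(X ≥ 14) = 8816899947037/250000000000000 ≈ 3.53%


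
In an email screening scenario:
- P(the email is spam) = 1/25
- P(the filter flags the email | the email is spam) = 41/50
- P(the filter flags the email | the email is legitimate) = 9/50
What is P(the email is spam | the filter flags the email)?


Using Bayes' theorem:
P(A|B) = P(B|A)·P(A) / P(B)

P(the filter flags the email) = 41/50 × 1/25 + 9/50 × 24/25
= 41/1250 + 108/625 = 257/1250

P(the email is spam|the filter flags the email) = (41/1250) / (257/1250) = 41/257

P(the email is spam|the filter flags the email) = 41/257 ≈ 15.95%


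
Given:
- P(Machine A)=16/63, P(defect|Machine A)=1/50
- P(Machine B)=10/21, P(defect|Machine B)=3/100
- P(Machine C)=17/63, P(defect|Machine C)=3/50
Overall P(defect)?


P(B) = Σ P(B|Aᵢ)×P(Aᵢ)
  1/50×16/63 = 8/1575
  3/100×10/21 = 1/70
  3/50×17/63 = 17/1050
Sum = 8/225

P(defect) = 8/225 ≈ 3.56%


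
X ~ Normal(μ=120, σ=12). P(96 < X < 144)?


z₁=(96-120)/12=-2.0, z₂=(144-120)/12=2.0
P = Φ(2.0) - Φ(-2.0) = 0.977250 - 0.022750 = 0.954500 ≈ 0.9545

P(96 < X < 144) ≈ 0.9545


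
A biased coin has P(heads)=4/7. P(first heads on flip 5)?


Geometric: P(X=5) = (1-p)^(k-1)×p = (3/7)^4×4/7 = 324/16807

P(X=5) = 324/16807 ≈ 1.93%


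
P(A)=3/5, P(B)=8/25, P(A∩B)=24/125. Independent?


P(A)×P(B) = 24/125
P(A∩B) = 24/125
Equal ✓ → Independent

Yes, independent


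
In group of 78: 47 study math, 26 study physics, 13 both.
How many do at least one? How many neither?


|A∪B| = 47+26-13 = 60
Neither = 78-60 = 18

At least one: 60; Neither: 18


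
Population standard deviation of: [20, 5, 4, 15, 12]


Mean = 56/5
  (20-56/5)²=1936/25
  (5-56/5)²=961/25
  (4-56/5)²=1296/25
  (15-56/5)²=361/25
  (12-56/5)²=16/25
Σ(x-μ)² = 914/5
σ² = (914/5)/5 = 914/25

σ = √(914/25) ≈ 6.0465


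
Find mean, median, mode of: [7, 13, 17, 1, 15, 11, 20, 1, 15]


Sorted: [1, 1, 7, 11, 13, 15, 15, 17, 20]
Mean = 100/9
Median = 13
Freq: {7: 1, 13: 1, 17: 1, 1: 2, 15: 2, 11: 1, 20: 1}
Mode: [1, 15]

Mean=100/9, Median=13, Mode=[1, 15]


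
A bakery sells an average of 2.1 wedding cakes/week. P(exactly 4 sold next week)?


Poisson(λ=2.1): P(X=4) = e^(-λ)×λ^k/k!
= e^(-2.1) × 2.1^4 / 4!
≈ 0.1224564283 × 19.4481 / 24 ≈ 0.099231

P(X=4) ≈ 0.099231 ≈ 9.92%


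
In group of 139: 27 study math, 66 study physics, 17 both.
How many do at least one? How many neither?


|A∪B| = 27+66-17 = 76
Neither = 139-76 = 63

At least one: 76; Neither: 63


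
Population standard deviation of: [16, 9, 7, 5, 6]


Mean = 43/5
  (16-43/5)²=1369/25
  (9-43/5)²=4/25
  (7-43/5)²=64/25
  (5-43/5)²=324/25
  (6-43/5)²=169/25
Σ(x-μ)² = 386/5
σ² = (386/5)/5 = 386/25

σ = √(386/25) ≈ 3.9294


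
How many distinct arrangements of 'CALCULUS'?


Letters: 8, freq: {'C': 2, 'A': 1, 'L': 2, 'U': 2, 'S': 1}
8!/(2!×1!×2!×2!×1!) = 40320/8 = 5040

5040


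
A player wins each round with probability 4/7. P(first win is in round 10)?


Geometric: P(X=10) = (1-p)^(k-1)×p = (3/7)^9×4/7 = 78732/282475249

P(X=10) = 78732/282475249 ≈ 0.03%


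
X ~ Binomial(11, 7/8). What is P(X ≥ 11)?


P(X ≥ 11) = Σ P(X=i) for i=11..11
P(X=11) = 1977326743/8589934592
Sum = 1977326743/8589934592

P(X ≥ 11) = 1977326743/8589934592 ≈ 23.02%


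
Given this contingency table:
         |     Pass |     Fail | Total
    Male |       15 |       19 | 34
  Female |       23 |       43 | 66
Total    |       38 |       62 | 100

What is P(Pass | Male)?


P(Pass | Male) = 15/(15+19) = 15/34

P(Pass|Male) = 15/34 ≈ 44.12%


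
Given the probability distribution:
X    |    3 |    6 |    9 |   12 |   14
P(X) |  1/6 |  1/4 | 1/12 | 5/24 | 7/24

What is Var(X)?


E[X] = 28/3
E[X²] = 1253/12
Var(X) = E[X²] - (E[X])² = 1253/12 - 784/9 = 623/36

Var(X) = 623/36 ≈ 17.3056


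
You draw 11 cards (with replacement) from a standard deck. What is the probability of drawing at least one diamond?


P(not a diamond) = 39/52 = 3/4
P(none in 11 draws) = (3/4)^11 = 177147/4194304
P(≥1 diamond) = 1 - 177147/4194304 = 4017157/4194304

P = 4017157/4194304 ≈ 95.78%


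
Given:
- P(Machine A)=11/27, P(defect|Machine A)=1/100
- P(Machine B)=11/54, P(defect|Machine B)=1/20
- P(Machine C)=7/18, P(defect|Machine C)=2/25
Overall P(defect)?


P(B) = Σ P(B|Aᵢ)×P(Aᵢ)
  1/100×11/27 = 11/2700
  1/20×11/54 = 11/1080
  2/25×7/18 = 7/225
Sum = 49/1080

P(defect) = 49/1080 ≈ 4.54%


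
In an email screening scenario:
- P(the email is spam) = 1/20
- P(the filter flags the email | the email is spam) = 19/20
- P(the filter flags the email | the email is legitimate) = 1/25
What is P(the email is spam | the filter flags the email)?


Using Bayes' theorem:
P(A|B) = P(B|A)·P(A) / P(B)

P(the filter flags the email) = 19/20 × 1/20 + 1/25 × 19/20
= 19/400 + 19/500 = 171/2000

P(the email is spam|the filter flags the email) = (19/400) / (171/2000) = 5/9

P(the email is spam|the filter flags the email) = 5/9 ≈ 55.56%


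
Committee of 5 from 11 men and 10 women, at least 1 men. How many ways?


Count by #men:
  1M,4W: C(11,1)×C(10,4)=2310
  2M,3W: C(11,2)×C(10,3)=6600
  3M,2W: C(11,3)×C(10,2)=7425
  4M,1W: C(11,4)×C(10,1)=3300
  5M,0W: C(11,5)×C(10,0)=462
Total = 20097

20097


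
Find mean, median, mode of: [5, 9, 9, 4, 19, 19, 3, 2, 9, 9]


Sorted: [2, 3, 4, 5, 9, 9, 9, 9, 19, 19]
Mean = 88/10 = 44/5
Median = 9
Freq: {5: 1, 9: 4, 4: 1, 19: 2, 3: 1, 2: 1}
Mode: [9]

Mean=44/5, Median=9, Mode=9


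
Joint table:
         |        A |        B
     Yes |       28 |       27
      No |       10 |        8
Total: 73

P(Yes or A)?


P(Yes∨A) = P(Yes) + P(A) - P(Yes∧A)
= (55 + 38 - 28)/73 = 65/73

P = 65/73 ≈ 89.04%


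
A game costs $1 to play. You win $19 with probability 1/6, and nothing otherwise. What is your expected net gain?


E[gain] = (19-1)×1/6 + (-1)×5/6
= 3 - 5/6 = 13/6

Expected net gain = $13/6 ≈ $2.17


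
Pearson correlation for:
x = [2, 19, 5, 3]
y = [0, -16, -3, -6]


n=4, Σx=29, Σy=-25, Σxy=-337, Σx²=399, Σy²=301
r = (4×(-337) - 29×(-25))/√((4×399 - 29²)(4×301 - (-25)²))
= -623/√(755×579) = -623/√437145 ≈ -623/661.1694 ≈ -0.9423

r ≈ -0.9423


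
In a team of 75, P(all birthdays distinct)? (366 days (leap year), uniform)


P(all different) = Π(366-i)/366 for i=0..74
= (366/366)×(365/366)×...×(292/366)
= 0.000287

P ≈ 0.0003 ≈ 0.03%


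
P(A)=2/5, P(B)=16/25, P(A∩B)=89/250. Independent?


P(A)×P(B) = 32/125
P(A∩B) = 89/250
Not equal → NOT independent

No, not independent


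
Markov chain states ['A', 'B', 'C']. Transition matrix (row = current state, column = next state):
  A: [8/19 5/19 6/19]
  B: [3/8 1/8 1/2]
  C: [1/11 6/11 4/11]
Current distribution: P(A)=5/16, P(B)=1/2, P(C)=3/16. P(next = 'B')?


P(next=B) = Σᵢ P(now=i)×P(i→B)
= 5/16×5/19 + 1/2×1/8 + 3/16×6/11
= 25/304 + 1/16 + 9/88 = 413/1672

P = 413/1672 ≈ 0.2470


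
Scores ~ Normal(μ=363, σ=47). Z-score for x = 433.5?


z = (x - μ)/σ = (433.5 - 363)/47 = 1.5

z = 1.5


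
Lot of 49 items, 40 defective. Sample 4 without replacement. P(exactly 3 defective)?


Hypergeometric: C(40,3)×C(9,1)/C(49,4)
= 9880×9/211876 = 22230/52969

P(X=3) = 22230/52969 ≈ 41.97%


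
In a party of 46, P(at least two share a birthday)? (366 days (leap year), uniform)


P(all different) = Π(366-i)/366 for i=0..45
= 0.052187
P(match) = 1 - 0.052187 = 0.947813

P ≈ 0.9478 ≈ 94.78%


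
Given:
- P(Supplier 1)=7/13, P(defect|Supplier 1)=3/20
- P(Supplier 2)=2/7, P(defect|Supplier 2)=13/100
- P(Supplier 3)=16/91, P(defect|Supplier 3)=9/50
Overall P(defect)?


P(B) = Σ P(B|Aᵢ)×P(Aᵢ)
  3/20×7/13 = 21/260
  13/100×2/7 = 13/350
  9/50×16/91 = 72/2275
Sum = 1361/9100

P(defect) = 1361/9100 ≈ 14.96%


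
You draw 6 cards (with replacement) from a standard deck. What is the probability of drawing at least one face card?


P(not a face card) = 40/52 = 10/13
P(none in 6 draws) = (10/13)^6 = 1000000/4826809
P(≥1 face card) = 1 - 1000000/4826809 = 3826809/4826809

P = 3826809/4826809 ≈ 79.28%


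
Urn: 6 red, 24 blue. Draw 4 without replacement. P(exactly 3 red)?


Hypergeometric: C(6,3)×C(24,1)/C(30,4)
= 20×24/27405 = 32/1827

P(X=3) = 32/1827 ≈ 1.75%


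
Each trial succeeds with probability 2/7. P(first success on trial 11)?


Geometric: P(X=11) = (1-p)^(k-1)×p = (5/7)^10×2/7 = 19531250/1977326743

P(X=11) = 19531250/1977326743 ≈ 0.99%


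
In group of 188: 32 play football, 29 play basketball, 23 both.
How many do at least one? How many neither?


|A∪B| = 32+29-23 = 38
Neither = 188-38 = 150

At least one: 38; Neither: 150


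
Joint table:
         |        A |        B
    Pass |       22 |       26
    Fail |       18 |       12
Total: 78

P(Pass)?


P(Pass) = (22+26)/78 = 48/78 = 8/13

P(Pass) = 8/13 ≈ 61.54%


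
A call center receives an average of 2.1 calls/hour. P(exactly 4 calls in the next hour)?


Poisson(λ=2.1): P(X=4) = e^(-λ)×λ^k/k!
= e^(-2.1) × 2.1^4 / 4!
≈ 0.1224564283 × 19.4481 / 24 ≈ 0.099231

P(X=4) ≈ 0.099231 ≈ 9.92%


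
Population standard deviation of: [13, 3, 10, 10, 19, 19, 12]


Mean = 86/7
  (13-86/7)²=25/49
  (3-86/7)²=4225/49
  (10-86/7)²=256/49
  (10-86/7)²=256/49
  (19-86/7)²=2209/49
  (19-86/7)²=2209/49
  (12-86/7)²=4/49
Σ(x-μ)² = 1312/7
σ² = (1312/7)/7 = 1312/49

σ = √(1312/49) ≈ 5.1745


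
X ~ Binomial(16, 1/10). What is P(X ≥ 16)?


P(X ≥ 16) = Σ P(X=i) for i=16..16
P(X=16) = 1/10000000000000000
Sum = 1/10000000000000000

P(X ≥ 16) = 1/10000000000000000 ≈ 0.00%


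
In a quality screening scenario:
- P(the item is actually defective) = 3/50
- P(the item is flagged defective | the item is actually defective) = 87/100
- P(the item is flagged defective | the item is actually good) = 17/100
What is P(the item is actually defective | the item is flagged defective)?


Using Bayes' theorem:
P(A|B) = P(B|A)·P(A) / P(B)

P(the item is flagged defective) = 87/100 × 3/50 + 17/100 × 47/50
= 261/5000 + 799/5000 = 53/250

P(the item is actually defective|the item is flagged defective) = (261/5000) / (53/250) = 261/1060

P(the item is actually defective|the item is flagged defective) = 261/1060 ≈ 24.62%


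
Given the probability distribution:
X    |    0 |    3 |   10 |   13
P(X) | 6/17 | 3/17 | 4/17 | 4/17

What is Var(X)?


E[X] = 101/17
E[X²] = 1103/17
Var(X) = E[X²] - (E[X])² = 1103/17 - 10201/289 = 8550/289

Var(X) = 8550/289 ≈ 29.5848


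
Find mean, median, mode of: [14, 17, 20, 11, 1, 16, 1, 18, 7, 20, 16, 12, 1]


Sorted: [1, 1, 1, 7, 11, 12, 14, 16, 16, 17, 18, 20, 20]
Mean = 154/13
Median = 14
Freq: {14: 1, 17: 1, 20: 2, 11: 1, 1: 3, 16: 2, 18: 1, 7: 1, 12: 1}
Mode: [1]

Mean=154/13, Median=14, Mode=1


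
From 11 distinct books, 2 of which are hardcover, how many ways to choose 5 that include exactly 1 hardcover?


Choose 1 of the 2 hardcovers and 4 of the other 9 books:
C(2,1)×C(9,4) = 2×126 = 252

252


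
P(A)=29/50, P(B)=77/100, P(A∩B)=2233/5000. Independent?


P(A)×P(B) = 2233/5000
P(A∩B) = 2233/5000
Equal ✓ → Independent

Yes, independent


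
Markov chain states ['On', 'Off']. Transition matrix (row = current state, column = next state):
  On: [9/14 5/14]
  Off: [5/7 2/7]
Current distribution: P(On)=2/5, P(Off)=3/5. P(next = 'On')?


P(next=On) = Σᵢ P(now=i)×P(i→On)
= 2/5×9/14 + 3/5×5/7
= 9/35 + 3/7 = 24/35

P = 24/35 ≈ 0.6857


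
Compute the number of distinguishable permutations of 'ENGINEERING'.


Letters: 11, freq: {'E': 3, 'N': 3, 'G': 2, 'I': 2, 'R': 1}
11!/(3!×3!×2!×2!×1!) = 39916800/144 = 277200

277200


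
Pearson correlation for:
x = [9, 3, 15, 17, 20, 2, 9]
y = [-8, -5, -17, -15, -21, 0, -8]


n=7, Σx=75, Σy=-74, Σxy=-1089, Σx²=1089, Σy²=1108
r = (7×(-1089) - 75×(-74))/√((7×1089 - 75²)(7×1108 - (-74)²))
= -2073/√(1998×2280) = -2073/√4555440 ≈ -2073/2134.3477 ≈ -0.9713

r ≈ -0.9713


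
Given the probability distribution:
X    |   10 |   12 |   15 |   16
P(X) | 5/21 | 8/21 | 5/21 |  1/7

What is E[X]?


E[X] = Σ x·P(X=x)
= (10)×(5/21) + (12)×(8/21) + (15)×(5/21) + (16)×(1/7)
= 269/21

E[X] = 269/21


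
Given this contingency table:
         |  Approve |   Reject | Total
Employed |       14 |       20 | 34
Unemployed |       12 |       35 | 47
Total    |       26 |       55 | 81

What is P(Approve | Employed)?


P(Approve | Employed) = 14/(14+20) = 14/34 = 7/17

P(Approve|Employed) = 7/17 ≈ 41.18%


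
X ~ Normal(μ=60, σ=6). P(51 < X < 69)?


z₁=(51-60)/6=-1.5, z₂=(69-60)/6=1.5
P = Φ(1.5) - Φ(-1.5) = 0.933193 - 0.066807 = 0.866386 ≈ 0.8664

P(51 < X < 69) ≈ 0.8664


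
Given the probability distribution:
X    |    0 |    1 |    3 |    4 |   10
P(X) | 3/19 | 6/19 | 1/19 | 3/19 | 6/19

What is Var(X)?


E[X] = 81/19
E[X²] = 663/19
Var(X) = E[X²] - (E[X])² = 663/19 - 6561/361 = 6036/361

Var(X) = 6036/361 ≈ 16.7202


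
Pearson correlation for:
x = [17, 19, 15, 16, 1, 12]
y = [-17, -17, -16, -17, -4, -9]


n=6, Σx=80, Σy=-80, Σxy=-1236, Σx²=1276, Σy²=1220
r = (6×(-1236) - 80×(-80))/√((6×1276 - 80²)(6×1220 - (-80)²))
= -1016/√(1256×920) = -1016/√1155520 ≈ -1016/1074.9512 ≈ -0.9452

r ≈ -0.9452


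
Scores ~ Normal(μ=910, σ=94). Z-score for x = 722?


z = (x - μ)/σ = (722 - 910)/94 = -2.0

z = -2.0


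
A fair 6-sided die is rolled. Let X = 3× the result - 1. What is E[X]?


E[die] = (1+6)/2 = 7/2
E[X] = 3×7/2 - 1 = 19/2

E[X] = 19/2


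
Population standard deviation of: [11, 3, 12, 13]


Mean = 39/4
  (11-39/4)²=25/16
  (3-39/4)²=729/16
  (12-39/4)²=81/16
  (13-39/4)²=169/16
Σ(x-μ)² = 251/4
σ² = (251/4)/4 = 251/16

σ = √(251/16) ≈ 3.9607


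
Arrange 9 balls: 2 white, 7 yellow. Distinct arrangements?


9!/(2!×7!) = 36

36


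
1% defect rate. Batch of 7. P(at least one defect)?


P(all good) = (99/100)^7 = 93206534790699/100000000000000
P(≥1 defect) = 6793465209301/100000000000000

P = 6793465209301/100000000000000 ≈ 6.79%


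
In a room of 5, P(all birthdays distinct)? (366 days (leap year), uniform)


P(all different) = Π(366-i)/366 for i=0..4
= (366/366)×(365/366)×...×(362/366)
= 0.972938

P ≈ 0.9729 ≈ 97.29%


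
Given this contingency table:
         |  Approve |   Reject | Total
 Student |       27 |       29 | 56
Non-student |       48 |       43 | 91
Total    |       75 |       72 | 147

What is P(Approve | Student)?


P(Approve | Student) = 27/(27+29) = 27/56

P(Approve|Student) = 27/56 ≈ 48.21%


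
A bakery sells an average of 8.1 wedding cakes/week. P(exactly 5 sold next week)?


Poisson(λ=8.1): P(X=5) = e^(-λ)×λ^k/k!
= e^(-8.1) × 8.1^5 / 5!
≈ 0.0003035391381 × 34867.84401 / 120 ≈ 0.088198

P(X=5) ≈ 0.088198 ≈ 8.82%


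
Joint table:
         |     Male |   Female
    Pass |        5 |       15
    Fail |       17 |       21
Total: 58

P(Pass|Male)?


P(Pass|Male) = 5/(5+17) = 5/22

P = 5/22 ≈ 22.73%


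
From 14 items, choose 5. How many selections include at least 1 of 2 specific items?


Complement: C(14,5) - C(12,5) = 2002 - 792 = 1210

1210


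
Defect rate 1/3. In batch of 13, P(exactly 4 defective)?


Binomial: P(X=4) = C(13,4)×p^4×(1-p)^9
= 715 × 1/81 × 512/19683 = 366080/1594323

P(X=4) = 366080/1594323 ≈ 22.96%


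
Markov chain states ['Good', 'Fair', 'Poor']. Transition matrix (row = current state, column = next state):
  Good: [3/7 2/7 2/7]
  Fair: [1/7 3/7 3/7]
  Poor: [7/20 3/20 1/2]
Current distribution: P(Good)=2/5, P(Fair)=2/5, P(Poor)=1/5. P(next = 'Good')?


P(next=Good) = Σᵢ P(now=i)×P(i→Good)
= 2/5×3/7 + 2/5×1/7 + 1/5×7/20
= 6/35 + 2/35 + 7/100 = 209/700

P = 209/700 ≈ 0.2986


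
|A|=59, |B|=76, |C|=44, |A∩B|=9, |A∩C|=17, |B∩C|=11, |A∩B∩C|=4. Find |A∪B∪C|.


|A∪B∪C| = 59+76+44-9-17-11+4 = 146

|A∪B∪C| = 146


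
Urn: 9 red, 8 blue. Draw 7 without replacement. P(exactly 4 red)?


Hypergeometric: C(9,4)×C(8,3)/C(17,7)
= 126×56/19448 = 882/2431

P(X=4) = 882/2431 ≈ 36.28%


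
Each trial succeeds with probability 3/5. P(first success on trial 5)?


Geometric: P(X=5) = (1-p)^(k-1)×p = (2/5)^4×3/5 = 48/3125

P(X=5) = 48/3125 ≈ 1.54%


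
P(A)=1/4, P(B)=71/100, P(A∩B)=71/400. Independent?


P(A)×P(B) = 71/400
P(A∩B) = 71/400
Equal ✓ → Independent

Yes, independent


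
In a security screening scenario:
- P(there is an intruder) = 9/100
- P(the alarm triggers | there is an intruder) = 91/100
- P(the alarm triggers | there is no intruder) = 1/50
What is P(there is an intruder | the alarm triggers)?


Using Bayes' theorem:
P(A|B) = P(B|A)·P(A) / P(B)

P(the alarm triggers) = 91/100 × 9/100 + 1/50 × 91/100
= 819/10000 + 91/5000 = 1001/10000

P(there is an intruder|the alarm triggers) = (819/10000) / (1001/10000) = 9/11

P(there is an intruder|the alarm triggers) = 9/11 ≈ 81.82%


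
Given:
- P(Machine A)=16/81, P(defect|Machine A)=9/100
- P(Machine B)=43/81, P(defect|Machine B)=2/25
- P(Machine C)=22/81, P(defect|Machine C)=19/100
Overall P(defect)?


P(B) = Σ P(B|Aᵢ)×P(Aᵢ)
  9/100×16/81 = 4/225
  2/25×43/81 = 86/2025
  19/100×22/81 = 209/4050
Sum = 151/1350

P(defect) = 151/1350 ≈ 11.19%


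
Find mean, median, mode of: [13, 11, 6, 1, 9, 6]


Sorted: [1, 6, 6, 9, 11, 13]
Mean = 46/6 = 23/3
Median = 15/2
Freq: {13: 1, 11: 1, 6: 2, 1: 1, 9: 1}
Mode: [6]

Mean=23/3, Median=15/2, Mode=6


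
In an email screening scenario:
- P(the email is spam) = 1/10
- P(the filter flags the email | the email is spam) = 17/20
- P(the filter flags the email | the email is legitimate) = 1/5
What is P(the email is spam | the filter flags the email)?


Using Bayes' theorem:
P(A|B) = P(B|A)·P(A) / P(B)

P(the filter flags the email) = 17/20 × 1/10 + 1/5 × 9/10
= 17/200 + 9/50 = 53/200

P(the email is spam|the filter flags the email) = (17/200) / (53/200) = 17/53

P(the email is spam|the filter flags the email) = 17/53 ≈ 32.08%


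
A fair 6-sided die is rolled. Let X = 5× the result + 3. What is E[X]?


E[die] = (1+6)/2 = 7/2
E[X] = 5×7/2 + 3 = 41/2

E[X] = 41/2


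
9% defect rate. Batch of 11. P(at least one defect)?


P(all good) = (91/100)^11 = 3543686674874777831491/10000000000000000000000
P(≥1 defect) = 6456313325125222168509/10000000000000000000000

P = 6456313325125222168509/10000000000000000000000 ≈ 64.56%


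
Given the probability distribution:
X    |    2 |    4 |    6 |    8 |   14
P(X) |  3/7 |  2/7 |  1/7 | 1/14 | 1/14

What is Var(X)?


E[X] = 31/7
E[X²] = 30
Var(X) = E[X²] - (E[X])² = 30 - 961/49 = 509/49

Var(X) = 509/49 ≈ 10.3878


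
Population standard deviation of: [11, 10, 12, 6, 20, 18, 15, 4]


Mean = 96/8 = 12
  (11-12)²=1
  (10-12)²=4
  (12-12)²=0
  (6-12)²=36
  (20-12)²=64
  (18-12)²=36
  (15-12)²=9
  (4-12)²=64
Σ(x-μ)² = 214
σ² = 214/8 = 107/4

σ = √(107/4) ≈ 5.1720


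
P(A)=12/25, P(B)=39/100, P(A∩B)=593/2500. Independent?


P(A)×P(B) = 117/625
P(A∩B) = 593/2500
Not equal → NOT independent

No, not independent


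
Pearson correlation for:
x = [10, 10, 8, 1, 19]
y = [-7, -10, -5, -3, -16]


n=5, Σx=48, Σy=-41, Σxy=-517, Σx²=626, Σy²=439
r = (5×(-517) - 48×(-41))/√((5×626 - 48²)(5×439 - (-41)²))
= -617/√(826×514) = -617/√424564 ≈ -617/651.5858 ≈ -0.9469

r ≈ -0.9469


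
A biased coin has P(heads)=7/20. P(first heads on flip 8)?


Geometric: P(X=8) = (1-p)^(k-1)×p = (13/20)^7×7/20 = 439239619/25600000000

P(X=8) = 439239619/25600000000 ≈ 1.72%


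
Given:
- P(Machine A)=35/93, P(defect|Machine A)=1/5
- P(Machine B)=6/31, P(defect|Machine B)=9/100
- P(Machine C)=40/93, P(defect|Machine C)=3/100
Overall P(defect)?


P(B) = Σ P(B|Aᵢ)×P(Aᵢ)
  1/5×35/93 = 7/93
  9/100×6/31 = 27/1550
  3/100×40/93 = 2/155
Sum = 491/4650

P(defect) = 491/4650 ≈ 10.56%


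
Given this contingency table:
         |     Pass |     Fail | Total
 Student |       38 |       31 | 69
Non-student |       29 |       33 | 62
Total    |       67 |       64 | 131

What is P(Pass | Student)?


P(Pass | Student) = 38/(38+31) = 38/69

P(Pass|Student) = 38/69 ≈ 55.07%


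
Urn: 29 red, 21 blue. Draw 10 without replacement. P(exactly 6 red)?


Hypergeometric: C(29,6)×C(21,4)/C(50,10)
= 475020×5985/10272278170 = 5802030/20963833

P(X=6) = 5802030/20963833 ≈ 27.68%


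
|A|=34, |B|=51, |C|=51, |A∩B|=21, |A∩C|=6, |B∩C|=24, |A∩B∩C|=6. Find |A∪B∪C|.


|A∪B∪C| = 34+51+51-21-6-24+6 = 91

|A∪B∪C| = 91


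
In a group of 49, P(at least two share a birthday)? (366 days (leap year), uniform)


P(all different) = Π(366-i)/366 for i=0..48
= 0.034553
P(match) = 1 - 0.034553 = 0.965447

P ≈ 0.9654 ≈ 96.54%


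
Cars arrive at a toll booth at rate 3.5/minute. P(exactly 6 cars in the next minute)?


Poisson(λ=3.5): P(X=6) = e^(-λ)×λ^k/k!
= e^(-3.5) × 3.5^6 / 6!
≈ 0.03019738342 × 1838.265625 / 720 ≈ 0.077098

P(X=6) ≈ 0.077098 ≈ 7.71%


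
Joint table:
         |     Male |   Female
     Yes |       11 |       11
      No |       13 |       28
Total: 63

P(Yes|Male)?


P(Yes|Male) = 11/(11+13) = 11/24

P = 11/24 ≈ 45.83%
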